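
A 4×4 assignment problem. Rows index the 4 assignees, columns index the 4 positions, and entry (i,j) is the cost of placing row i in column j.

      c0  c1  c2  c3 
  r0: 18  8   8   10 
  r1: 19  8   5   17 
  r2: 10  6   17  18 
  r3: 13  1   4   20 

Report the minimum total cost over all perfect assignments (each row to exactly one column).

optimal assignment: row0→col3 (cost 10), row1→col2 (cost 5), row2→col0 (cost 10), row3→col1 (cost 1)
total = 10 + 5 + 10 + 1 = 26

Minimum assignment cost: 26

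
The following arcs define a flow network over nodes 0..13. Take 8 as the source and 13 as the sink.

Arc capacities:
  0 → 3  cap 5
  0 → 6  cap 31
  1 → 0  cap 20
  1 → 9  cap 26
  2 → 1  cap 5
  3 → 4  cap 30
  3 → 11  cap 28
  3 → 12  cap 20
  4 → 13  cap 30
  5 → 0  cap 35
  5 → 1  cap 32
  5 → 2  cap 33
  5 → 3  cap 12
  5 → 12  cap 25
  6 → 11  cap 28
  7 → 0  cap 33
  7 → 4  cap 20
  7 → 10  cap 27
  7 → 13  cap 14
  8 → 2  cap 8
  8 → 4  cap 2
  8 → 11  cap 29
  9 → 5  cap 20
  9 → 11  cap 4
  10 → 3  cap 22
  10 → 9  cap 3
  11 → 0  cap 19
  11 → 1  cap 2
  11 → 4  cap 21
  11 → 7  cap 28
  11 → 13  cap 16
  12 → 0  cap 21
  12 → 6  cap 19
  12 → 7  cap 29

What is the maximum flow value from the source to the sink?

augment #1: 8→4→13 bottleneck 2, total now 2
augment #2: 8→11→13 bottleneck 16, total now 18
augment #3: 8→11→4→13 bottleneck 13, total now 31
augment #4: 8→2→1→0→3→4→13 bottleneck 5, total now 36

Maximum flow value: 36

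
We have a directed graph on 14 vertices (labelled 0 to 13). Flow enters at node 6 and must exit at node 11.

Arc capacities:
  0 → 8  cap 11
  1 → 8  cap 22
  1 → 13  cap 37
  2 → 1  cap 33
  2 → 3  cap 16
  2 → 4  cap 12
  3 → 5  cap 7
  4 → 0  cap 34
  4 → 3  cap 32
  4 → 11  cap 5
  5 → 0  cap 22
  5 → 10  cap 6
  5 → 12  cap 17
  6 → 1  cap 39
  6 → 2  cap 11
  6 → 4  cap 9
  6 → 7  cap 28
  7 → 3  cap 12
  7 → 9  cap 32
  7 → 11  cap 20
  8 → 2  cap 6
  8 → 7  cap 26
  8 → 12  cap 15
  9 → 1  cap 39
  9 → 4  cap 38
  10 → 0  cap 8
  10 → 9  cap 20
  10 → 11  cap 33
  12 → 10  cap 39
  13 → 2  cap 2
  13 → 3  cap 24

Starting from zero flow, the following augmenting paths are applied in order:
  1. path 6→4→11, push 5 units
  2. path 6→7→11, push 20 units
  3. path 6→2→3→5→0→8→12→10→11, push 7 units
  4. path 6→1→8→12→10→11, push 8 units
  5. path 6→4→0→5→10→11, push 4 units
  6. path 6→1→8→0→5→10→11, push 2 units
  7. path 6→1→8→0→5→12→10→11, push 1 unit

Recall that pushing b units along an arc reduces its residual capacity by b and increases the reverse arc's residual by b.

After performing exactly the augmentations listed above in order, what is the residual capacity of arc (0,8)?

after path 1 (6→4→11, push 5): res(0,8)=11
after path 2 (6→7→11, push 20): res(0,8)=11
after path 3 (6→2→3→5→0→8→12→10→11, push 7): res(0,8)=4
after path 4 (6→1→8→12→10→11, push 8): res(0,8)=4
after path 5 (6→4→0→5→10→11, push 4): res(0,8)=4
after path 6 (6→1→8→0→5→10→11, push 2): res(0,8)=6
after path 7 (6→1→8→0→5→12→10→11, push 1): res(0,8)=7

Residual capacity of (0,8): 7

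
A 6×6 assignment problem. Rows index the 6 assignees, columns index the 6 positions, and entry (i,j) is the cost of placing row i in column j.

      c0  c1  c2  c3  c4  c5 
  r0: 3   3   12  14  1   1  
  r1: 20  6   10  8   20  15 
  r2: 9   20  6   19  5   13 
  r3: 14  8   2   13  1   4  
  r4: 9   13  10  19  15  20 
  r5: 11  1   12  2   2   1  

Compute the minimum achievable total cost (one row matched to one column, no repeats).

one of 2 optimal assignments: row0→col5 (cost 1), row1→col1 (cost 6), row2→col2 (cost 6), row3→col4 (cost 1), row4→col0 (cost 9), row5→col3 (cost 2)
total = 1 + 6 + 6 + 1 + 9 + 2 = 25

Minimum assignment cost: 25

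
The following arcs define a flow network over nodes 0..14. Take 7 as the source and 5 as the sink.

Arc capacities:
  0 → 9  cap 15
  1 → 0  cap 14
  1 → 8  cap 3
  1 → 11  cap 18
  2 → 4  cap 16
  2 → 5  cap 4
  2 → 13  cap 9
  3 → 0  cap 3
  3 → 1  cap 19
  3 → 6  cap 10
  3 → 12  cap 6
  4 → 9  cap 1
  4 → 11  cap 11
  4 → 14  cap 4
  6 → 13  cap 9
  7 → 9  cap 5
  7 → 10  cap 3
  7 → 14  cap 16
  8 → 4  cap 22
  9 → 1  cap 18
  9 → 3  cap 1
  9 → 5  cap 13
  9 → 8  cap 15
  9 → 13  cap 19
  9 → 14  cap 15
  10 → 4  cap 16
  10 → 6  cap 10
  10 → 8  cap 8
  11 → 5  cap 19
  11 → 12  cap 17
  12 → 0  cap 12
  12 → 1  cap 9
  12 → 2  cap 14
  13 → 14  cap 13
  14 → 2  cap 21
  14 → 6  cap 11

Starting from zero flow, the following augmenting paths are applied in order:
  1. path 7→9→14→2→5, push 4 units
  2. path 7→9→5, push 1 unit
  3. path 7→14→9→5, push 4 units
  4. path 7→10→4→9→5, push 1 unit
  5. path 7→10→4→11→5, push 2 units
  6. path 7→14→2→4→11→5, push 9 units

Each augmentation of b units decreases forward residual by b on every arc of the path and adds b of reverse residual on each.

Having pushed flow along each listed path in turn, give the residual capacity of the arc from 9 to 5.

Residual capacity of (9,5): 7

after path 1 (7→9→14→2→5, push 4): res(9,5)=13
after path 2 (7→9→5, push 1): res(9,5)=12
after path 3 (7→14→9→5, push 4): res(9,5)=8
after path 4 (7→10→4→9→5, push 1): res(9,5)=7
after path 5 (7→10→4→11→5, push 2): res(9,5)=7
after path 6 (7→14→2→4→11→5, push 9): res(9,5)=7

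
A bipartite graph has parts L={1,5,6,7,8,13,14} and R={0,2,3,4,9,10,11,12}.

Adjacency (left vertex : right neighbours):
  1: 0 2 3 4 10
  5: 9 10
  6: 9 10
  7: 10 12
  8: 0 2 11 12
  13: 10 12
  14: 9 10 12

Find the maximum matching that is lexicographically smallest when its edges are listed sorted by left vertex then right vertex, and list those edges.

Lex-smallest maximum matching: {(1,0), (5,9), (6,10), (7,12), (8,2)}

|M| = 5 (so the lex-smallest maximum matching has 5 edges)
process left vertices in ascending order; for each, take the smallest-labelled available neighbour that still permits 5 edges overall, or leave it unmatched if none does
lex-smallest matching: {1-0, 5-9, 6-10, 7-12, 8-2}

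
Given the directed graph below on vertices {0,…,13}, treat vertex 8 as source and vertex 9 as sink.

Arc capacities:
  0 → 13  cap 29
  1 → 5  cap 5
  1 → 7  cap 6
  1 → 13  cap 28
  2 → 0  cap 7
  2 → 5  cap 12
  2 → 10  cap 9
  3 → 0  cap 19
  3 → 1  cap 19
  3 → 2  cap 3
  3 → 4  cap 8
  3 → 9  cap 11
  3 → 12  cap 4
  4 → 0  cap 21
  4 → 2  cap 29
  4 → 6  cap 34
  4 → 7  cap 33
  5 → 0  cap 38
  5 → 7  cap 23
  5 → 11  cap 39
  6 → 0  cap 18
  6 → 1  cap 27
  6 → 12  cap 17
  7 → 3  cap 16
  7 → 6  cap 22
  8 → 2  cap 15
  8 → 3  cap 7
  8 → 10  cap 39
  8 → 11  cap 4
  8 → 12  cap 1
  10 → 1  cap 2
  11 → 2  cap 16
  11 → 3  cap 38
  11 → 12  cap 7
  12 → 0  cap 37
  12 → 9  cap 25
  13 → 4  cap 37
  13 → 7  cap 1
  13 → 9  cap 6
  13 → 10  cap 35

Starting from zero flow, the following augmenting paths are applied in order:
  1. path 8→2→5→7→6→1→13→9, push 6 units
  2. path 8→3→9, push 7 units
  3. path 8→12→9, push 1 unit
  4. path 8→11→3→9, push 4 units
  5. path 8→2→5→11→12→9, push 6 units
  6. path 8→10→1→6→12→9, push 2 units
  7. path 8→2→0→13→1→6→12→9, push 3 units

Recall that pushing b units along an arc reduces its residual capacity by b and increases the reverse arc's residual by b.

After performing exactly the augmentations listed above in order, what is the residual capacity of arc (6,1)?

Residual capacity of (6,1): 26

after path 1 (8→2→5→7→6→1→13→9, push 6): res(6,1)=21
after path 2 (8→3→9, push 7): res(6,1)=21
after path 3 (8→12→9, push 1): res(6,1)=21
after path 4 (8→11→3→9, push 4): res(6,1)=21
after path 5 (8→2→5→11→12→9, push 6): res(6,1)=21
after path 6 (8→10→1→6→12→9, push 2): res(6,1)=23
after path 7 (8→2→0→13→1→6→12→9, push 3): res(6,1)=26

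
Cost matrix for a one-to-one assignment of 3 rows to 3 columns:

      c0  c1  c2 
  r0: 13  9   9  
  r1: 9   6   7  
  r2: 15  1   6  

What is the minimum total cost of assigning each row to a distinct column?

optimal assignment: row0→col2 (cost 9), row1→col0 (cost 9), row2→col1 (cost 1)
total = 9 + 9 + 1 = 19

Minimum assignment cost: 19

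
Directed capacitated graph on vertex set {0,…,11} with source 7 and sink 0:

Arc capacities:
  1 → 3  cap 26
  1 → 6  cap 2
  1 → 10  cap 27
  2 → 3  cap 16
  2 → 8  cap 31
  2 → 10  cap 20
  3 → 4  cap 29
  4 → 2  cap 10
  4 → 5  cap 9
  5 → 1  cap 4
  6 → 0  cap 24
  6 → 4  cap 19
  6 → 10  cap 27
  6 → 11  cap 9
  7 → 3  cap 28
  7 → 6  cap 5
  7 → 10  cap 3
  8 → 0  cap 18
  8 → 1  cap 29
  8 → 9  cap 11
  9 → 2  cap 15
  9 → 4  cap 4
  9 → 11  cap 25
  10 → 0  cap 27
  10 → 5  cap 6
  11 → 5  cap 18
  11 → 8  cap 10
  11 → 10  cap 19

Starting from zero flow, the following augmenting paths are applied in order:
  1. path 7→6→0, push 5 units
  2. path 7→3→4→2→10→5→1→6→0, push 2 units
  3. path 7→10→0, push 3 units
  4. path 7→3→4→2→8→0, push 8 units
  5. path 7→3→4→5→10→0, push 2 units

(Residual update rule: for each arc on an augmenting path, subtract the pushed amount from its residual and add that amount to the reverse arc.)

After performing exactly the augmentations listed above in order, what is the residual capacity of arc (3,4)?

Residual capacity of (3,4): 17

after path 1 (7→6→0, push 5): res(3,4)=29
after path 2 (7→3→4→2→10→5→1→6→0, push 2): res(3,4)=27
after path 3 (7→10→0, push 3): res(3,4)=27
after path 4 (7→3→4→2→8→0, push 8): res(3,4)=19
after path 5 (7→3→4→5→10→0, push 2): res(3,4)=17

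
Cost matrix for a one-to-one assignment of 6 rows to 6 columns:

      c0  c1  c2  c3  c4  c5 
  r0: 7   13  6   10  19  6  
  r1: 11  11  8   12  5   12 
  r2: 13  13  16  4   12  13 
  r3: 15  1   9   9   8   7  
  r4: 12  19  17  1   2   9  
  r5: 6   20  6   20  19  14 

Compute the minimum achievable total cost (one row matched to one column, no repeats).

optimal assignment: row0→col5 (cost 6), row1→col2 (cost 8), row2→col3 (cost 4), row3→col1 (cost 1), row4→col4 (cost 2), row5→col0 (cost 6)
total = 6 + 8 + 4 + 1 + 2 + 6 = 27

Minimum assignment cost: 27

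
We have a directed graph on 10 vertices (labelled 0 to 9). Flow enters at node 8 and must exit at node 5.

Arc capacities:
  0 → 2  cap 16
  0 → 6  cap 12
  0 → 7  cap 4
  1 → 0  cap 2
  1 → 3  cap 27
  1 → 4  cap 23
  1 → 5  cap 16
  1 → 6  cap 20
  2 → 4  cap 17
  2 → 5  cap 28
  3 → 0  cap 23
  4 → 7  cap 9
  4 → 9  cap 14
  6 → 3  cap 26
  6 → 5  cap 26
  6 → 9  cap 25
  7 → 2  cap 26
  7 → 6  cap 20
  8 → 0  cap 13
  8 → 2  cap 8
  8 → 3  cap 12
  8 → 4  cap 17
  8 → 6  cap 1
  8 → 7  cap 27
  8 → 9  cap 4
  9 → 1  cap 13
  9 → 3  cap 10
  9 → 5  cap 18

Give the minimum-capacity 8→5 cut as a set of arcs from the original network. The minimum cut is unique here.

augment #1: 8→2→5 push 8
augment #2: 8→6→5 push 1
augment #3: 8→9→5 push 4
augment #4: 8→0→2→5 push 13
augment #5: 8→4→9→5 push 14
augment #6: 8→7→2→5 push 7
augment #7: 8→7→6→5 push 20
augment #8: 8→3→0→6→5 push 5
augment #9: 8→3→0→6→9→1→5 push 7
max flow = 79; residual-reachable set from 8 gives S-side
cut edges (S→T): {(0,6), (2,5), (4,9), (7,6), (8,6), (8,9)} total cap 79

Min-cut arcs: {(0,6), (2,5), (4,9), (7,6), (8,6), (8,9)} (total capacity 79)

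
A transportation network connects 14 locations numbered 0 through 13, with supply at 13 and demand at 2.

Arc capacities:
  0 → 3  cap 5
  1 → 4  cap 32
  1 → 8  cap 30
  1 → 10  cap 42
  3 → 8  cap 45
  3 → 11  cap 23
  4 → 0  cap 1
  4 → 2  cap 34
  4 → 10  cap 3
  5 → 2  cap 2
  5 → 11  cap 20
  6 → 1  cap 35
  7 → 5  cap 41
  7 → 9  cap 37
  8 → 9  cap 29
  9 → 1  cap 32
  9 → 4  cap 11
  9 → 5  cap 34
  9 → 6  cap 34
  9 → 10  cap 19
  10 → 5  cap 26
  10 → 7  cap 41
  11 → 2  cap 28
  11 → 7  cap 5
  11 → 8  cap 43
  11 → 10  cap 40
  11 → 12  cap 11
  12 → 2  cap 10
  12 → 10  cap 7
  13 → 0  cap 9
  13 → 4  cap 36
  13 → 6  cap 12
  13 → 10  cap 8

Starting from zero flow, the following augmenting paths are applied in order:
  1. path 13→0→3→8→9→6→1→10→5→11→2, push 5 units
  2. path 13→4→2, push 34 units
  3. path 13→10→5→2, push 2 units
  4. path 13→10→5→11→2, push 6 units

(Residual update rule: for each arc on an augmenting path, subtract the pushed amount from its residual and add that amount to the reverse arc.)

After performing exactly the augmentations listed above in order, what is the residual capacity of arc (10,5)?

after path 1 (13→0→3→8→9→6→1→10→5→11→2, push 5): res(10,5)=21
after path 2 (13→4→2, push 34): res(10,5)=21
after path 3 (13→10→5→2, push 2): res(10,5)=19
after path 4 (13→10→5→11→2, push 6): res(10,5)=13

Residual capacity of (10,5): 13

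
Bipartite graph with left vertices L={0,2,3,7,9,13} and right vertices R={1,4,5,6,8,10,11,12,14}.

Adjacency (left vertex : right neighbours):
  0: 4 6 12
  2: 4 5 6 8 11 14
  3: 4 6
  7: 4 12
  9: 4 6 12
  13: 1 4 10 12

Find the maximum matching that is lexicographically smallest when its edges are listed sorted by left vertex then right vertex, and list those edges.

Lex-smallest maximum matching: {(0,4), (2,5), (3,6), (7,12), (13,1)}

|M| = 5 (so the lex-smallest maximum matching has 5 edges)
process left vertices in ascending order; for each, take the smallest-labelled available neighbour that still permits 5 edges overall, or leave it unmatched if none does
lex-smallest matching: {0-4, 2-5, 3-6, 7-12, 13-1}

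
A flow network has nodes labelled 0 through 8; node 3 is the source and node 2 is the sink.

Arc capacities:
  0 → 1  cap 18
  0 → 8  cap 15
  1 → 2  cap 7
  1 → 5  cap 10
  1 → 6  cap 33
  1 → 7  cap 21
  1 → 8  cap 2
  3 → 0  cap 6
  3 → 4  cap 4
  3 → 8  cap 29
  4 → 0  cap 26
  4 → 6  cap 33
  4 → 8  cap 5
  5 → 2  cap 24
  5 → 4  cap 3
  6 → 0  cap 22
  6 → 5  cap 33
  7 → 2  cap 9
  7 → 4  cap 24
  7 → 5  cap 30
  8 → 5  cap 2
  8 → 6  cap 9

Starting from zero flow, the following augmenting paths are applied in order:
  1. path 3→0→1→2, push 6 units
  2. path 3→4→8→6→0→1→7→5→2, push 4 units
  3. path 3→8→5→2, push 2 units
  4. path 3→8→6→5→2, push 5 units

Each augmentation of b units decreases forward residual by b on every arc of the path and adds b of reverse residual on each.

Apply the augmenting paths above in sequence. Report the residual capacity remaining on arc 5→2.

after path 1 (3→0→1→2, push 6): res(5,2)=24
after path 2 (3→4→8→6→0→1→7→5→2, push 4): res(5,2)=20
after path 3 (3→8→5→2, push 2): res(5,2)=18
after path 4 (3→8→6→5→2, push 5): res(5,2)=13

Residual capacity of (5,2): 13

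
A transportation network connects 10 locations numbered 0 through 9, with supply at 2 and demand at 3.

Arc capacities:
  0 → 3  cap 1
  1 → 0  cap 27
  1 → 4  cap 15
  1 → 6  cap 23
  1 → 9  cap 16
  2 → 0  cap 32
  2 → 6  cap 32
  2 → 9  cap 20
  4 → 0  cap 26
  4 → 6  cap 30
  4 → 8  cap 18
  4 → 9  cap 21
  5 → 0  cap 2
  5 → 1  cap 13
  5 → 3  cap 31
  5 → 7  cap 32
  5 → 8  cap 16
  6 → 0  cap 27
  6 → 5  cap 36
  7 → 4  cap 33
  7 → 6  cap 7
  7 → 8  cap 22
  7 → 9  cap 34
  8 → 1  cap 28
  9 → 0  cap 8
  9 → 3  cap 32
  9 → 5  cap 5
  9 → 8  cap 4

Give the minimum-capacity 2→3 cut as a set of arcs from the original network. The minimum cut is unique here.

Min-cut arcs: {(0,3), (2,6), (2,9)} (total capacity 53)

augment #1: 2→0→3 push 1
augment #2: 2→9→3 push 20
augment #3: 2→6→5→3 push 31
augment #4: 2→6→5→1→9→3 push 1
max flow = 53; residual-reachable set from 2 gives S-side
cut edges (S→T): {(0,3), (2,6), (2,9)} total cap 53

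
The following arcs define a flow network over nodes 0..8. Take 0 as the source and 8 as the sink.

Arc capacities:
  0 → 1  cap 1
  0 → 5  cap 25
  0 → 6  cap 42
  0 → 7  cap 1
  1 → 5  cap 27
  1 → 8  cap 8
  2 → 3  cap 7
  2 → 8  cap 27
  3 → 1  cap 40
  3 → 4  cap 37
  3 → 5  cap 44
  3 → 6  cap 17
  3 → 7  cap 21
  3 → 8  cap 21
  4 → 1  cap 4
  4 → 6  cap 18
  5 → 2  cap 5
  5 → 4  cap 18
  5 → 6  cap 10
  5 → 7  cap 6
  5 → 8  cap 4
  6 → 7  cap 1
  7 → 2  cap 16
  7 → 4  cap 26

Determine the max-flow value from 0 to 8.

augment #1: 0→1→8 bottleneck 1, total now 1
augment #2: 0→5→8 bottleneck 4, total now 5
augment #3: 0→5→2→8 bottleneck 5, total now 10
augment #4: 0→7→2→8 bottleneck 1, total now 11
augment #5: 0→5→4→1→8 bottleneck 4, total now 15
augment #6: 0→5→7→2→8 bottleneck 6, total now 21
augment #7: 0→6→7→2→8 bottleneck 1, total now 22

Maximum flow value: 22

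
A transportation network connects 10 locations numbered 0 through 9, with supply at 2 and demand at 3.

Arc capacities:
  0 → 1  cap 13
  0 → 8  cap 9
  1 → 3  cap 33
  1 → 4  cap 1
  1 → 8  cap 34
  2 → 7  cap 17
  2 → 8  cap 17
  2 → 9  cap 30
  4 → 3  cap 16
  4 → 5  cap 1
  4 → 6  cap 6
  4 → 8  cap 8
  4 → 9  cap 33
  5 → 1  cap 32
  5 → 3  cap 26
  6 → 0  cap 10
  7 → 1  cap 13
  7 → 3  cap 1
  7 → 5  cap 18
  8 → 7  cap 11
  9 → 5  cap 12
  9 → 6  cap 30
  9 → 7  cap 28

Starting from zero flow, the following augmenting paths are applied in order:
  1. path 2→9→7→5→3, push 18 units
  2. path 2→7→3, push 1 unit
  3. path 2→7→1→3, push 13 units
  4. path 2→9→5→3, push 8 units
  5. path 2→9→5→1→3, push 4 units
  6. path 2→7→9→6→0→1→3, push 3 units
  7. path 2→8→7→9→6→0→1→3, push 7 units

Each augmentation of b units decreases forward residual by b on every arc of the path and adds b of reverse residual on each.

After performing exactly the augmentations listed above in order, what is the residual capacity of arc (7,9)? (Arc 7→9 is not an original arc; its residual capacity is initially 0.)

after path 1 (2→9→7→5→3, push 18): res(7,9)=18
after path 2 (2→7→3, push 1): res(7,9)=18
after path 3 (2→7→1→3, push 13): res(7,9)=18
after path 4 (2→9→5→3, push 8): res(7,9)=18
after path 5 (2→9→5→1→3, push 4): res(7,9)=18
after path 6 (2→7→9→6→0→1→3, push 3): res(7,9)=15
after path 7 (2→8→7→9→6→0→1→3, push 7): res(7,9)=8

Residual capacity of (7,9): 8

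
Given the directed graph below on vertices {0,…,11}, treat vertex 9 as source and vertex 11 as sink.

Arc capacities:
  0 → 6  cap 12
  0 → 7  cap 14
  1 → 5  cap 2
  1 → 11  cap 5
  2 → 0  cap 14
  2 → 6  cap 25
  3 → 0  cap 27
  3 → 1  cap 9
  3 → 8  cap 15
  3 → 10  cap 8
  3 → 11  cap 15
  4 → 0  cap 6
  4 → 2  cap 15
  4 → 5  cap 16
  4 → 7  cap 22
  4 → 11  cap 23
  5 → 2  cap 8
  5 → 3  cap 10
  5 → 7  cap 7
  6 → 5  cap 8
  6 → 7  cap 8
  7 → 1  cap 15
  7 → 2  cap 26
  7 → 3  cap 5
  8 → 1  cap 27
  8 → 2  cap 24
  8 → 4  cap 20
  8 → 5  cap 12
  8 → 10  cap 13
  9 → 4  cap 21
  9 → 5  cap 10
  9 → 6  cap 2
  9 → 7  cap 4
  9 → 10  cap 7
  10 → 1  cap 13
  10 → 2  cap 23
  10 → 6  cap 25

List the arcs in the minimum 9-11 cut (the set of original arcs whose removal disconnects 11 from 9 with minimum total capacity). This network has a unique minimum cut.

Min-cut arcs: {(1,11), (5,3), (7,3), (9,4)} (total capacity 41)

augment #1: 9→4→11 push 21
augment #2: 9→5→3→11 push 10
augment #3: 9→7→1→11 push 4
augment #4: 9→10→1→11 push 1
augment #5: 9→6→7→3→11 push 2
augment #6: 9→10→1→7→3→11 push 3
max flow = 41; residual-reachable set from 9 gives S-side
cut edges (S→T): {(1,11), (5,3), (7,3), (9,4)} total cap 41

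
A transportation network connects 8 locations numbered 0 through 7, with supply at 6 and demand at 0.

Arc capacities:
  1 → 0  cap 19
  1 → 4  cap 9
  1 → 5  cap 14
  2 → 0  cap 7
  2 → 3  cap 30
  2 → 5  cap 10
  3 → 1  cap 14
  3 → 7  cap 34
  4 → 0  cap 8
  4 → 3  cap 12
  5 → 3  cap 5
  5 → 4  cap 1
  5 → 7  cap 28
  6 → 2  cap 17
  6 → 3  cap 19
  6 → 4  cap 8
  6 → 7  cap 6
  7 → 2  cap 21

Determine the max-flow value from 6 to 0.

augment #1: 6→2→0 bottleneck 7, total now 7
augment #2: 6→4→0 bottleneck 8, total now 15
augment #3: 6→3→1→0 bottleneck 14, total now 29

Maximum flow value: 29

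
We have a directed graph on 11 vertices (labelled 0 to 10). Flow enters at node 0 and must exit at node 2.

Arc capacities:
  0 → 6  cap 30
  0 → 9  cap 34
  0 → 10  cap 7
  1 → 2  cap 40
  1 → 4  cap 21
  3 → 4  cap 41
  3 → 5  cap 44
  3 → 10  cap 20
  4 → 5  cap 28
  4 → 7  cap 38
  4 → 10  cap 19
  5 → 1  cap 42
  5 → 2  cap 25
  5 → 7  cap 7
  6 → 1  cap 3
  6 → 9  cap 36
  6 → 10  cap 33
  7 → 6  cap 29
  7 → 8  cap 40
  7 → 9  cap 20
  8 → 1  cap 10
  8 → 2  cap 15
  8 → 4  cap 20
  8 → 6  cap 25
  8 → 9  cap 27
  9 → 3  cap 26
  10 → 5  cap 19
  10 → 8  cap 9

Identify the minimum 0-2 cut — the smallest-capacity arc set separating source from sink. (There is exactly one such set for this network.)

Min-cut arcs: {(6,1), (9,3), (10,5), (10,8)} (total capacity 57)

augment #1: 0→6→1→2 push 3
augment #2: 0→10→5→2 push 7
augment #3: 0→6→10→5→2 push 12
augment #4: 0→6→10→8→2 push 9
augment #5: 0→9→3→5→2 push 6
augment #6: 0→9→3→5→1→2 push 20
max flow = 57; residual-reachable set from 0 gives S-side
cut edges (S→T): {(6,1), (9,3), (10,5), (10,8)} total cap 57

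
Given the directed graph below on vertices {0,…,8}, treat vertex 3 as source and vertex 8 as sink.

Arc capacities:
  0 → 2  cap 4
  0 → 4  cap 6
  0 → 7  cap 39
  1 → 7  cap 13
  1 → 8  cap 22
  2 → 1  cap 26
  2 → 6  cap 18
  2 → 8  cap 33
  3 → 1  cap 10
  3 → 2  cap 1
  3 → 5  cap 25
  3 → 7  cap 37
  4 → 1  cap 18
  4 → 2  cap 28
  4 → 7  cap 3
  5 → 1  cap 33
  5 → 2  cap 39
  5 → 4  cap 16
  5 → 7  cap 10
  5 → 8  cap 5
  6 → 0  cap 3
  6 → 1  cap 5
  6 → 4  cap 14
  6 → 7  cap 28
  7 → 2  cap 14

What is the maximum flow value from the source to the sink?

Maximum flow value: 50

augment #1: 3→1→8 bottleneck 10, total now 10
augment #2: 3→2→8 bottleneck 1, total now 11
augment #3: 3→5→8 bottleneck 5, total now 16
augment #4: 3→5→1→8 bottleneck 12, total now 28
augment #5: 3→5→2→8 bottleneck 8, total now 36
augment #6: 3→7→2→8 bottleneck 14, total now 50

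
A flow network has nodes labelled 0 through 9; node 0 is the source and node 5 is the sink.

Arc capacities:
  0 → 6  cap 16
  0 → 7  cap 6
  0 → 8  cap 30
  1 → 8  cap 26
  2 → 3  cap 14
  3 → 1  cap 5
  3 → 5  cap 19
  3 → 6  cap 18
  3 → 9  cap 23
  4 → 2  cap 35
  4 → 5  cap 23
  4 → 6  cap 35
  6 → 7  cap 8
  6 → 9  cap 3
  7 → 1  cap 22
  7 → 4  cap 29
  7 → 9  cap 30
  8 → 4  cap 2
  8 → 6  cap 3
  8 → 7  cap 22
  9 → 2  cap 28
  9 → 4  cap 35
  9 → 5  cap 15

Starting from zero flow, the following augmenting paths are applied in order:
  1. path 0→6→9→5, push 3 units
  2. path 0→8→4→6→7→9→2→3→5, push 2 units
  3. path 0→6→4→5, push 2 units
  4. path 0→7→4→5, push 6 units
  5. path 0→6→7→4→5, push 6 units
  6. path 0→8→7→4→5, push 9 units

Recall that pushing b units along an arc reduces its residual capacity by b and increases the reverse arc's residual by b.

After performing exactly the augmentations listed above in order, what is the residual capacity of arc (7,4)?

after path 1 (0→6→9→5, push 3): res(7,4)=29
after path 2 (0→8→4→6→7→9→2→3→5, push 2): res(7,4)=29
after path 3 (0→6→4→5, push 2): res(7,4)=29
after path 4 (0→7→4→5, push 6): res(7,4)=23
after path 5 (0→6→7→4→5, push 6): res(7,4)=17
after path 6 (0→8→7→4→5, push 9): res(7,4)=8

Residual capacity of (7,4): 8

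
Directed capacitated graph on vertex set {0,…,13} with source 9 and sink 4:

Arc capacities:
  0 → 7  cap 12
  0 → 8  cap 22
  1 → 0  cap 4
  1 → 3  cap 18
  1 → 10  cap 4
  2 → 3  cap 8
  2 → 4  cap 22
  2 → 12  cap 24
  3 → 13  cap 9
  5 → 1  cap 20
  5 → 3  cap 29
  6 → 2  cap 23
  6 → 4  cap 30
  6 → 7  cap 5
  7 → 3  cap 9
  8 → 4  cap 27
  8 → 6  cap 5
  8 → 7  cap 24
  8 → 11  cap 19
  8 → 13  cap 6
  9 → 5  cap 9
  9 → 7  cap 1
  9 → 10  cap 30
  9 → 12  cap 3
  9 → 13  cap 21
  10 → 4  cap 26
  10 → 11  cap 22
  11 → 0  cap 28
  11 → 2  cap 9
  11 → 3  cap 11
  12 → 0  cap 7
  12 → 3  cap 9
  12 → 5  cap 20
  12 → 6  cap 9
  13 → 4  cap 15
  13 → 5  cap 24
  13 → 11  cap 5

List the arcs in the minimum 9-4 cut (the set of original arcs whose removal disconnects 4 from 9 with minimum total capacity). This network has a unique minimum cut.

augment #1: 9→10→4 push 26
augment #2: 9→13→4 push 15
augment #3: 9→12→6→4 push 3
augment #4: 9→10→11→2→4 push 4
augment #5: 9→13→11→2→4 push 5
augment #6: 9→5→1→0→8→4 push 4
augment #7: 9→5→1→10→11→0→8→4 push 4
max flow = 61; residual-reachable set from 9 gives S-side
cut edges (S→T): {(1,0), (1,10), (9,10), (9,12), (13,4), (13,11)} total cap 61

Min-cut arcs: {(1,0), (1,10), (9,10), (9,12), (13,4), (13,11)} (total capacity 61)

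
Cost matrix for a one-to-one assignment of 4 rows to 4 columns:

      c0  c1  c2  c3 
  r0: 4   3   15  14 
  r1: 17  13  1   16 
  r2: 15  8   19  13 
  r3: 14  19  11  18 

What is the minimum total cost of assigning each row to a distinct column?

Minimum assignment cost: 31

one of 2 optimal assignments: row0→col0 (cost 4), row1→col2 (cost 1), row2→col1 (cost 8), row3→col3 (cost 18)
total = 4 + 1 + 8 + 18 = 31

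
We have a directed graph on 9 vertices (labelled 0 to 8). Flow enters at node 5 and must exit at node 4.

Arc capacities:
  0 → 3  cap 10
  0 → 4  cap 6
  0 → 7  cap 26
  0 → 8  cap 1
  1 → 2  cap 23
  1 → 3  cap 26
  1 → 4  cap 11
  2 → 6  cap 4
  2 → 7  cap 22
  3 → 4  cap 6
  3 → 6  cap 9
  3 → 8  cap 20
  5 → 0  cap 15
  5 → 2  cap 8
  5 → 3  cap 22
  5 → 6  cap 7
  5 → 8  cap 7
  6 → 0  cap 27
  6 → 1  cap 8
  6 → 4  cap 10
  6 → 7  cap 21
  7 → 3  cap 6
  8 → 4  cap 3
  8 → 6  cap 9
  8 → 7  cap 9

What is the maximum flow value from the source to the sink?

Maximum flow value: 33

augment #1: 5→0→4 bottleneck 6, total now 6
augment #2: 5→3→4 bottleneck 6, total now 12
augment #3: 5→6→4 bottleneck 7, total now 19
augment #4: 5→8→4 bottleneck 3, total now 22
augment #5: 5→2→6→4 bottleneck 3, total now 25
augment #6: 5→2→6→1→4 bottleneck 1, total now 26
augment #7: 5→3→6→1→4 bottleneck 7, total now 33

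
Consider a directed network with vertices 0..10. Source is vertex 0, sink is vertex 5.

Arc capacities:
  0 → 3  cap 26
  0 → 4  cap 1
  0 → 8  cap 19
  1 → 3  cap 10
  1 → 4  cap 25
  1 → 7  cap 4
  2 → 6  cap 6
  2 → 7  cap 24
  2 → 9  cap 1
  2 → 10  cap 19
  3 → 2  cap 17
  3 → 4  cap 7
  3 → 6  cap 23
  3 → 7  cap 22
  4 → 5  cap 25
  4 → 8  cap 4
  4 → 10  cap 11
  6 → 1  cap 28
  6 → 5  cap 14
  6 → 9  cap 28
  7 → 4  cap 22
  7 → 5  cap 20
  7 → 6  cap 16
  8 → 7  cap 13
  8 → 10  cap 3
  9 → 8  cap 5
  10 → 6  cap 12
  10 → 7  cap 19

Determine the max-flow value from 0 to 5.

Maximum flow value: 43

augment #1: 0→4→5 bottleneck 1, total now 1
augment #2: 0→3→4→5 bottleneck 7, total now 8
augment #3: 0→3→6→5 bottleneck 14, total now 22
augment #4: 0→3→7→5 bottleneck 5, total now 27
augment #5: 0→8→7→5 bottleneck 13, total now 40
augment #6: 0→8→10→7→5 bottleneck 2, total now 42
augment #7: 0→8→10→7→4→5 bottleneck 1, total now 43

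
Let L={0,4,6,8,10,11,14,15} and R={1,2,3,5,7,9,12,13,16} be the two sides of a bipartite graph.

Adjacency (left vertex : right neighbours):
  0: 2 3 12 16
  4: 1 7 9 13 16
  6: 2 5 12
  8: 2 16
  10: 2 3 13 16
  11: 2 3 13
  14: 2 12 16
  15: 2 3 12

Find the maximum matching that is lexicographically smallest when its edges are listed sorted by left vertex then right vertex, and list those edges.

Lex-smallest maximum matching: {(0,2), (4,1), (6,5), (8,16), (10,3), (11,13), (14,12)}

|M| = 7 (so the lex-smallest maximum matching has 7 edges)
process left vertices in ascending order; for each, take the smallest-labelled available neighbour that still permits 7 edges overall, or leave it unmatched if none does
lex-smallest matching: {0-2, 4-1, 6-5, 8-16, 10-3, 11-13, 14-12}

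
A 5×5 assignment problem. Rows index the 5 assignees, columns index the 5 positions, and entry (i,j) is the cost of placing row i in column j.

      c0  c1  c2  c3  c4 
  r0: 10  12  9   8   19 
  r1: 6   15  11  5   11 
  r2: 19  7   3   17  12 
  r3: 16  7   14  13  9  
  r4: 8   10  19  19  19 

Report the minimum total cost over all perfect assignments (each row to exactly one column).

Minimum assignment cost: 36

optimal assignment: row0→col3 (cost 8), row1→col0 (cost 6), row2→col2 (cost 3), row3→col4 (cost 9), row4→col1 (cost 10)
total = 8 + 6 + 3 + 9 + 10 = 36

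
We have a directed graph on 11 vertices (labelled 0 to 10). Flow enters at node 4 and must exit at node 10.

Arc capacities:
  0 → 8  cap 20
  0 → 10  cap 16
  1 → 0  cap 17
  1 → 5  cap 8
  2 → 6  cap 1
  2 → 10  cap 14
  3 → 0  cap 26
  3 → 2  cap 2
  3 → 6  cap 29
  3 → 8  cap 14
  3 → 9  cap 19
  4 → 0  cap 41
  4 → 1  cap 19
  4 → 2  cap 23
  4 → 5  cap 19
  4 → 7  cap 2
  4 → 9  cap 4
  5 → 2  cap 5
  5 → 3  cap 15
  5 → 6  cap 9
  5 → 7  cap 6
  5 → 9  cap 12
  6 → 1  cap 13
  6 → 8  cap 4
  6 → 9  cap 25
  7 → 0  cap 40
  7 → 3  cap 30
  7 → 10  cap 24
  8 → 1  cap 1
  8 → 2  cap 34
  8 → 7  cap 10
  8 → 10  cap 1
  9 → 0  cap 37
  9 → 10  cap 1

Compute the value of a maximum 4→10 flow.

augment #1: 4→0→10 bottleneck 16, total now 16
augment #2: 4→2→10 bottleneck 14, total now 30
augment #3: 4→7→10 bottleneck 2, total now 32
augment #4: 4→9→10 bottleneck 1, total now 33
augment #5: 4→0→8→10 bottleneck 1, total now 34
augment #6: 4→5→7→10 bottleneck 6, total now 40
augment #7: 4→0→8→7→10 bottleneck 10, total now 50

Maximum flow value: 50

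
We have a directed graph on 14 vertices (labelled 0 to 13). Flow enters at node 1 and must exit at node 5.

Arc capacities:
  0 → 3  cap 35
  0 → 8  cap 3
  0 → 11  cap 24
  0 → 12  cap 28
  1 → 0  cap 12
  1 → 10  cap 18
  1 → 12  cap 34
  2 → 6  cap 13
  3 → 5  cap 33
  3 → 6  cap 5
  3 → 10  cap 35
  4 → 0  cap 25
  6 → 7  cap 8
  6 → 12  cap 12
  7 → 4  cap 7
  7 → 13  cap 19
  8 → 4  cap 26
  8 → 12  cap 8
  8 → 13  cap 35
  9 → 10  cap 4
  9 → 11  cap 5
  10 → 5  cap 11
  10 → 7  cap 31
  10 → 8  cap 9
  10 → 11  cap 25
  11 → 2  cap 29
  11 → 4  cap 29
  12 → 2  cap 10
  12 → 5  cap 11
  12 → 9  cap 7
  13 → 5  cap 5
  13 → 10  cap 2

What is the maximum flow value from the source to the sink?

augment #1: 1→10→5 bottleneck 11, total now 11
augment #2: 1→12→5 bottleneck 11, total now 22
augment #3: 1→0→3→5 bottleneck 12, total now 34
augment #4: 1→10→7→13→5 bottleneck 5, total now 39
augment #5: 1→10→7→4→0→3→5 bottleneck 2, total now 41
augment #6: 1→12→9→11→4→0→3→5 bottleneck 5, total now 46
augment #7: 1→12→2→6→7→4→0→3→5 bottleneck 5, total now 51
augment #8: 1→12→9→10→8→4→0→3→5 bottleneck 2, total now 53
augment #9: 1→12→2→6→7→10→8→4→0→3→5 bottleneck 3, total now 56

Maximum flow value: 56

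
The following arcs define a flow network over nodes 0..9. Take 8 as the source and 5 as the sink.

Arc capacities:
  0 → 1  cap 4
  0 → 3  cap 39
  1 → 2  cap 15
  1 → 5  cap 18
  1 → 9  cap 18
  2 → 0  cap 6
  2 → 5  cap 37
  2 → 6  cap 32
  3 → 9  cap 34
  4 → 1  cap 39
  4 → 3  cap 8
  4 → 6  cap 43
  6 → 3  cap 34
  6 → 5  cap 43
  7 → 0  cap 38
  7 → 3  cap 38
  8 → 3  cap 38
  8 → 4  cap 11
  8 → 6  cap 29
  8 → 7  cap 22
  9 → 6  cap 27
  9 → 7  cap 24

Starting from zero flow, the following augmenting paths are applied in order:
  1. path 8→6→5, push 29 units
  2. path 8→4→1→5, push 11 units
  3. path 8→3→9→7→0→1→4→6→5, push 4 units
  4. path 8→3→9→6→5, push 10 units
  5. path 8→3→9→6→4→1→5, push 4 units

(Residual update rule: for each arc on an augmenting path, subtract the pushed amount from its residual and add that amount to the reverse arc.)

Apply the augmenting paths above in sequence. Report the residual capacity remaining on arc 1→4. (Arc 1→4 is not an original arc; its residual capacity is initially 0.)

after path 1 (8→6→5, push 29): res(1,4)=0
after path 2 (8→4→1→5, push 11): res(1,4)=11
after path 3 (8→3→9→7→0→1→4→6→5, push 4): res(1,4)=7
after path 4 (8→3→9→6→5, push 10): res(1,4)=7
after path 5 (8→3→9→6→4→1→5, push 4): res(1,4)=11

Residual capacity of (1,4): 11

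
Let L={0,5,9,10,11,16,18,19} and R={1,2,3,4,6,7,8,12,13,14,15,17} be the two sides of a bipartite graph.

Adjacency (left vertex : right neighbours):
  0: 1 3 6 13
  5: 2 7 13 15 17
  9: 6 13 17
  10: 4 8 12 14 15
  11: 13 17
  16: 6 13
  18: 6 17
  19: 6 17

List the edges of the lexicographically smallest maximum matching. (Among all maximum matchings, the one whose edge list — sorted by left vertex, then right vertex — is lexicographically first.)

Lex-smallest maximum matching: {(0,1), (5,2), (9,6), (10,4), (11,13), (18,17)}

|M| = 6 (so the lex-smallest maximum matching has 6 edges)
process left vertices in ascending order; for each, take the smallest-labelled available neighbour that still permits 6 edges overall, or leave it unmatched if none does
lex-smallest matching: {0-1, 5-2, 9-6, 10-4, 11-13, 18-17}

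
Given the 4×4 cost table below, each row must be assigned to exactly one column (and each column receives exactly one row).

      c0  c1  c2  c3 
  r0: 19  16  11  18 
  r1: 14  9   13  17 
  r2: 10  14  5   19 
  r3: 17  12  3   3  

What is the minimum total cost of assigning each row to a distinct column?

Minimum assignment cost: 33

optimal assignment: row0→col2 (cost 11), row1→col1 (cost 9), row2→col0 (cost 10), row3→col3 (cost 3)
total = 11 + 9 + 10 + 3 = 33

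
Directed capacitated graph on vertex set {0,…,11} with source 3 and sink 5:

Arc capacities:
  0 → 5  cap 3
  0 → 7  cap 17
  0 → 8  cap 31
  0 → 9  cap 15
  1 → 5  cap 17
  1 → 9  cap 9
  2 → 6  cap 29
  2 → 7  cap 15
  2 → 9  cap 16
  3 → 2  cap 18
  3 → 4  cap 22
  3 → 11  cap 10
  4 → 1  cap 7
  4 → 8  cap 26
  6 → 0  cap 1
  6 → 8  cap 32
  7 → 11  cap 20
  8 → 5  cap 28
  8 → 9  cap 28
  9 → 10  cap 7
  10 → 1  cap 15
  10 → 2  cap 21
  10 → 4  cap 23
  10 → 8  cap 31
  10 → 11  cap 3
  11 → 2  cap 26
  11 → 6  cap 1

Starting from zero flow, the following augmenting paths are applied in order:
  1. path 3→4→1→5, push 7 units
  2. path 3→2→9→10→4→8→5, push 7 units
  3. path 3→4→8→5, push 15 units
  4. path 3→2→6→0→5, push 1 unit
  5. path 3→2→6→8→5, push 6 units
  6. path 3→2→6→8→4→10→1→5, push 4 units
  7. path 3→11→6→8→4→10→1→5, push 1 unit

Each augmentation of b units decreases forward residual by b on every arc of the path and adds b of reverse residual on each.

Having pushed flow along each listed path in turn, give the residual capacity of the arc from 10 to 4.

Residual capacity of (10,4): 21

after path 1 (3→4→1→5, push 7): res(10,4)=23
after path 2 (3→2→9→10→4→8→5, push 7): res(10,4)=16
after path 3 (3→4→8→5, push 15): res(10,4)=16
after path 4 (3→2→6→0→5, push 1): res(10,4)=16
after path 5 (3→2→6→8→5, push 6): res(10,4)=16
after path 6 (3→2→6→8→4→10→1→5, push 4): res(10,4)=20
after path 7 (3→11→6→8→4→10→1→5, push 1): res(10,4)=21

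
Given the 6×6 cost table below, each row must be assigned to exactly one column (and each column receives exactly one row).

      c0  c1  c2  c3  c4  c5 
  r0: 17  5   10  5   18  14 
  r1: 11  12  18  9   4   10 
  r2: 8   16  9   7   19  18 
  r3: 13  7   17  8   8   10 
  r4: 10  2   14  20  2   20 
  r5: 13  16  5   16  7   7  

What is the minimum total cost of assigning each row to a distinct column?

optimal assignment: row0→col3 (cost 5), row1→col4 (cost 4), row2→col0 (cost 8), row3→col5 (cost 10), row4→col1 (cost 2), row5→col2 (cost 5)
total = 5 + 4 + 8 + 10 + 2 + 5 = 34

Minimum assignment cost: 34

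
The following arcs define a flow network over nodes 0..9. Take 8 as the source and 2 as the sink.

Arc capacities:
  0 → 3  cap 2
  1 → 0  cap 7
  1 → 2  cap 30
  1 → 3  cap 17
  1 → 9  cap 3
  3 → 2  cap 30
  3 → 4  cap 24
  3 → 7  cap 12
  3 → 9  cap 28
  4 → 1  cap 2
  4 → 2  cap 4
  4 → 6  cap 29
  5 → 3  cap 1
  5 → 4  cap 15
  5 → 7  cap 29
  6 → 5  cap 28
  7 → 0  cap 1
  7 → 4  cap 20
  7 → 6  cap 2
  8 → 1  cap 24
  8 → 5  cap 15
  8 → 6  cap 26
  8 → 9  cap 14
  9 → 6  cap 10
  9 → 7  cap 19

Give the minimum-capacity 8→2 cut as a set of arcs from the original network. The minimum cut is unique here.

augment #1: 8→1→2 push 24
augment #2: 8→5→3→2 push 1
augment #3: 8→5→4→2 push 4
augment #4: 8→5→4→1→2 push 2
augment #5: 8→5→7→0→3→2 push 1
max flow = 32; residual-reachable set from 8 gives S-side
cut edges (S→T): {(4,1), (4,2), (5,3), (7,0), (8,1)} total cap 32

Min-cut arcs: {(4,1), (4,2), (5,3), (7,0), (8,1)} (total capacity 32)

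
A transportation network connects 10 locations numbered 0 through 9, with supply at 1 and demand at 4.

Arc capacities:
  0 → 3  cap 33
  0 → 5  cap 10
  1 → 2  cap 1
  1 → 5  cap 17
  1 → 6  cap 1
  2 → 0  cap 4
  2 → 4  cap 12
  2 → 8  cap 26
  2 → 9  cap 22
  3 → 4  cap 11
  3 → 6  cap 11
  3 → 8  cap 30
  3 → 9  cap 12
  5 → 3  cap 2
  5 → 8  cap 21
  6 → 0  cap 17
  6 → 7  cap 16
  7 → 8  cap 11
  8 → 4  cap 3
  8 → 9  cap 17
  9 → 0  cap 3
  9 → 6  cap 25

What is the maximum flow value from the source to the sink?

Maximum flow value: 15

augment #1: 1→2→4 bottleneck 1, total now 1
augment #2: 1→5→3→4 bottleneck 2, total now 3
augment #3: 1→5→8→4 bottleneck 3, total now 6
augment #4: 1→6→0→3→4 bottleneck 1, total now 7
augment #5: 1→5→8→9→0→3→4 bottleneck 3, total now 10
augment #6: 1→5→8→9→6→0→3→4 bottleneck 5, total now 15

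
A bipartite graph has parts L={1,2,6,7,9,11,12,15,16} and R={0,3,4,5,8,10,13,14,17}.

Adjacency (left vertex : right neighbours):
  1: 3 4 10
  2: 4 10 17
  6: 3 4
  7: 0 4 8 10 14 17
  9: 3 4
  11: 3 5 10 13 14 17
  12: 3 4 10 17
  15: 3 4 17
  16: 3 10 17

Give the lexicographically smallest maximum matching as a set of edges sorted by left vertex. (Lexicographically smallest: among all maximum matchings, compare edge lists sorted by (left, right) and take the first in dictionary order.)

|M| = 6 (so the lex-smallest maximum matching has 6 edges)
process left vertices in ascending order; for each, take the smallest-labelled available neighbour that still permits 6 edges overall, or leave it unmatched if none does
lex-smallest matching: {1-3, 2-4, 7-0, 11-5, 12-10, 15-17}

Lex-smallest maximum matching: {(1,3), (2,4), (7,0), (11,5), (12,10), (15,17)}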